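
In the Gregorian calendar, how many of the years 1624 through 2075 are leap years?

Multiples of 4 in [1624,2075]: 113.
Of those, multiples of 100: 4 (not leap unless ÷400).
Multiples of 400: 1.
Leap years = 113 − 4 + 1 = 110.

110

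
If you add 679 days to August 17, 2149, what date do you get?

June 27, 2151

+365 (one year) → Aug 17, 2150 (314 left).
Aug has 31 days: +15 → Sep 1, 2150 (299 left).
Sep has 30 days: +30 → Oct 1, 2150 (269 left).
Oct has 31 days: +31 → Nov 1, 2150 (238 left).
Nov has 30 days: +30 → Dec 1, 2150 (208 left).
Dec has 31 days: +31 → Jan 1, 2151 (177 left).
Jan has 31 days: +31 → Feb 1, 2151 (146 left).
Feb has 28 days: +28 → Mar 1, 2151 (118 left).
Mar has 31 days: +31 → Apr 1, 2151 (87 left).
Apr has 30 days: +30 → May 1, 2151 (57 left).
May has 31 days: +31 → Jun 1, 2151 (26 left).
+26 → Jun 27, 2151.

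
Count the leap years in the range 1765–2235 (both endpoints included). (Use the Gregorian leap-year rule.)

113

Multiples of 4 in [1765,2235]: 117.
Of those, multiples of 100: 5 (not leap unless ÷400).
Multiples of 400: 1.
Leap years = 117 − 5 + 1 = 113.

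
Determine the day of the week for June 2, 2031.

Doomsday rule: the anchor day for the 2000s is Tuesday. For year 31: 31÷12 = 2 r 7, and 7÷4 = 1, so 2+7+1 = 10.
Tuesday + 10 ≡ Friday — that's 2031's doomsday.
In June the doomsday date is Jun 6.
Jun 2 is 4 days before Jun 6; 4 mod 7 = 4, so Friday − 4 = Monday.

Monday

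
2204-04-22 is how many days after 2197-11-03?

2361

Nov 3, 2197 → Nov 3, 2198: 365 days.
Nov 3, 2198 → Nov 3, 2199: 365 days.
Nov 3, 2199 → Nov 3, 2200: 365 days.
Nov 3, 2200 → Nov 3, 2201: 365 days.
Nov 3, 2201 → Nov 3, 2202: 365 days.
Nov 3, 2202 → Nov 3, 2203: 365 days.
Nov 3, 2203 → Dec 3, 2203: 30 days (November has 30).
Dec 3, 2203 → Jan 3, 2204: 31 days (December has 31).
Jan 3, 2204 → Feb 3, 2204: 31 days (January has 31).
Feb 3, 2204 → Mar 3, 2204: 29 days (February has 29).
Mar 3, 2204 → Apr 3, 2204: 31 days (March has 31).
Apr 3, 2204 → Apr 22, 2204: 19 days.
Total: 2361 days.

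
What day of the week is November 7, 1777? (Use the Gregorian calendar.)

Doomsday rule: the anchor day for the 1700s is Sunday. For year 77: 77÷12 = 6 r 5, and 5÷4 = 1, so 6+5+1 = 12.
Sunday + 12 ≡ Friday — that's 1777's doomsday.
In November the doomsday date is Nov 7.
Nov 7 is the doomsday itself: Friday.

Friday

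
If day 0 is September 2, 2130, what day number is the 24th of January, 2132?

509

Sep 2, 2130 → Sep 2, 2131: 365 days.
Sep 2, 2131 → Oct 2, 2131: 30 days (September has 30).
Oct 2, 2131 → Nov 2, 2131: 31 days (October has 31).
Nov 2, 2131 → Dec 2, 2131: 30 days (November has 30).
Dec 2, 2131 → Jan 2, 2132: 31 days (December has 31).
Jan 2, 2132 → Jan 24, 2132: 22 days.
Total: 509 days.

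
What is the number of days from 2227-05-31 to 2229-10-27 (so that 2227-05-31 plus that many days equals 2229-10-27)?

880

May 31, 2227 → May 31, 2228: 366 days (Feb 29, 2228 is in that span).
May 31, 2228 → May 31, 2229: 365 days.
May 31, 2229 → Jun 30, 2229: 30 days (May has 31).
Jun 30, 2229 → Jul 30, 2229: 30 days (June has 30).
Jul 30, 2229 → Aug 30, 2229: 31 days (July has 31).
Aug 30, 2229 → Sep 30, 2229: 31 days (August has 31).
Sep 30, 2229 → Oct 27, 2229: 27 days.
Total: 880 days.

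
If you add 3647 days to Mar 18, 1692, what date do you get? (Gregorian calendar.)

March 14, 1702

+365 (one year) → Mar 18, 1693 (3282 left).
+365 (one year) → Mar 18, 1694 (2917 left).
+365 (one year) → Mar 18, 1695 (2552 left).
+366 (one year; includes Feb 29, 1696) → Mar 18, 1696 (2186 left).
+365 (one year) → Mar 18, 1697 (1821 left).
+365 (one year) → Mar 18, 1698 (1456 left).
+365 (one year) → Mar 18, 1699 (1091 left).
+365 (one year) → Mar 18, 1700 (726 left).
+365 (one year) → Mar 18, 1701 (361 left).
Mar has 31 days: +14 → Apr 1, 1701 (347 left).
Apr has 30 days: +30 → May 1, 1701 (317 left).
May has 31 days: +31 → Jun 1, 1701 (286 left).
Jun has 30 days: +30 → Jul 1, 1701 (256 left).
Jul has 31 days: +31 → Aug 1, 1701 (225 left).
Aug has 31 days: +31 → Sep 1, 1701 (194 left).
Sep has 30 days: +30 → Oct 1, 1701 (164 left).
Oct has 31 days: +31 → Nov 1, 1701 (133 left).
Nov has 30 days: +30 → Dec 1, 1701 (103 left).
Dec has 31 days: +31 → Jan 1, 1702 (72 left).
Jan has 31 days: +31 → Feb 1, 1702 (41 left).
Feb has 28 days: +28 → Mar 1, 1702 (13 left).
+13 → Mar 14, 1702.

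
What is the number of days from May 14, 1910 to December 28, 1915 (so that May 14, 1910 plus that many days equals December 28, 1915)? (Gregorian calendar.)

May 14, 1910 → May 14, 1911: 365 days.
May 14, 1911 → May 14, 1912: 366 days (Feb 29, 1912 is in that span).
May 14, 1912 → May 14, 1913: 365 days.
May 14, 1913 → May 14, 1914: 365 days.
May 14, 1914 → May 14, 1915: 365 days.
May 14, 1915 → Jun 14, 1915: 31 days (May has 31).
Jun 14, 1915 → Jul 14, 1915: 30 days (June has 30).
Jul 14, 1915 → Aug 14, 1915: 31 days (July has 31).
Aug 14, 1915 → Sep 14, 1915: 31 days (August has 31).
Sep 14, 1915 → Oct 14, 1915: 30 days (September has 30).
Oct 14, 1915 → Nov 14, 1915: 31 days (October has 31).
Nov 14, 1915 → Dec 14, 1915: 30 days (November has 30).
Dec 14, 1915 → Dec 28, 1915: 14 days.
Total: 2054 days.

2054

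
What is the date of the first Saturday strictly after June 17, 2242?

June 18, 2242

Jun 17, 2242 is a Friday.
From Friday to the next Saturday is 1 day.
Jun 17, 2242 + 1 = Jun 18, 2242.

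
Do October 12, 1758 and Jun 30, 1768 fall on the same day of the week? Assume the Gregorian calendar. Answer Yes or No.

From Oct 12, 1758 to Jun 30, 1768 is 3549 days.
3549 mod 7 = 0, so they are the same weekday.
(Oct 12, 1758 is a Thursday; Jun 30, 1768 is a Thursday.)

Yes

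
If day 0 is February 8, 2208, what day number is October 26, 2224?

6105

Feb 8, 2208 → Feb 8, 2209: 366 days (Feb 29, 2208 is in that span).
Feb 8, 2209 → Feb 8, 2210: 365 days.
Feb 8, 2210 → Feb 8, 2211: 365 days.
Feb 8, 2211 → Feb 8, 2212: 365 days.
Feb 8, 2212 → Feb 8, 2213: 366 days (Feb 29, 2212 is in that span).
Feb 8, 2213 → Feb 8, 2214: 365 days.
Feb 8, 2214 → Feb 8, 2215: 365 days.
Feb 8, 2215 → Feb 8, 2216: 365 days.
Feb 8, 2216 → Feb 8, 2217: 366 days (Feb 29, 2216 is in that span).
Feb 8, 2217 → Feb 8, 2218: 365 days.
Feb 8, 2218 → Feb 8, 2219: 365 days.
Feb 8, 2219 → Feb 8, 2220: 365 days.
Feb 8, 2220 → Feb 8, 2221: 366 days (Feb 29, 2220 is in that span).
Feb 8, 2221 → Feb 8, 2222: 365 days.
Feb 8, 2222 → Feb 8, 2223: 365 days.
Feb 8, 2223 → Feb 8, 2224: 365 days.
Feb 8, 2224 → Mar 8, 2224: 29 days (February has 29).
Mar 8, 2224 → Apr 8, 2224: 31 days (March has 31).
Apr 8, 2224 → May 8, 2224: 30 days (April has 30).
May 8, 2224 → Jun 8, 2224: 31 days (May has 31).
Jun 8, 2224 → Jul 8, 2224: 30 days (June has 30).
Jul 8, 2224 → Aug 8, 2224: 31 days (July has 31).
Aug 8, 2224 → Sep 8, 2224: 31 days (August has 31).
Sep 8, 2224 → Oct 8, 2224: 30 days (September has 30).
Oct 8, 2224 → Oct 26, 2224: 18 days.
Total: 6105 days.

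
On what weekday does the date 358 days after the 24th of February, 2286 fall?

Feb 24, 2286 is a Wednesday.
358 mod 7 = 1, so 358 days after a Wednesday is Wednesday + 1 = Thursday.

Thursday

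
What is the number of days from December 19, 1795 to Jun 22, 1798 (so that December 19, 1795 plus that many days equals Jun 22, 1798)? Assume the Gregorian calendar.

Dec 19, 1795 → Dec 19, 1796: 366 days (Feb 29, 1796 is in that span).
Dec 19, 1796 → Dec 19, 1797: 365 days.
Dec 19, 1797 → Jan 19, 1798: 31 days (December has 31).
Jan 19, 1798 → Feb 19, 1798: 31 days (January has 31).
Feb 19, 1798 → Mar 19, 1798: 28 days (February has 28).
Mar 19, 1798 → Apr 19, 1798: 31 days (March has 31).
Apr 19, 1798 → May 19, 1798: 30 days (April has 30).
May 19, 1798 → Jun 19, 1798: 31 days (May has 31).
Jun 19, 1798 → Jun 22, 1798: 3 days.
Total: 916 days.

916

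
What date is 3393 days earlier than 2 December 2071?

August 18, 2062

−365 (one year) → Dec 2, 2070 (3028 left).
−365 (one year) → Dec 2, 2069 (2663 left).
−365 (one year) → Dec 2, 2068 (2298 left).
−366 (one year; includes Feb 29, 2068) → Dec 2, 2067 (1932 left).
−365 (one year) → Dec 2, 2066 (1567 left).
−365 (one year) → Dec 2, 2065 (1202 left).
−365 (one year) → Dec 2, 2064 (837 left).
−366 (one year; includes Feb 29, 2064) → Dec 2, 2063 (471 left).
−365 (one year) → Dec 2, 2062 (106 left).
−2 → Nov 30, 2062 (end of Nov, 30 days; 104 left).
−30 → Oct 31, 2062 (end of Oct, 31 days; 74 left).
−31 → Sep 30, 2062 (end of Sep, 30 days; 43 left).
−30 → Aug 31, 2062 (end of Aug, 31 days; 13 left).
−13 → Aug 18, 2062.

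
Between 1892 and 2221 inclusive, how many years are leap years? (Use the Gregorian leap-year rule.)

80

Multiples of 4 in [1892,2221]: 83.
Of those, multiples of 100: 4 (not leap unless ÷400).
Multiples of 400: 1.
Leap years = 83 − 4 + 1 = 80.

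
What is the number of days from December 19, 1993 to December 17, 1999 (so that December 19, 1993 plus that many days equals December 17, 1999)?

2189

Dec 19, 1993 → Dec 19, 1994: 365 days.
Dec 19, 1994 → Dec 19, 1995: 365 days.
Dec 19, 1995 → Dec 19, 1996: 366 days (Feb 29, 1996 is in that span).
Dec 19, 1996 → Dec 19, 1997: 365 days.
Dec 19, 1997 → Dec 19, 1998: 365 days.
Dec 19, 1998 → Jan 19, 1999: 31 days (December has 31).
Jan 19, 1999 → Feb 19, 1999: 31 days (January has 31).
Feb 19, 1999 → Mar 19, 1999: 28 days (February has 28).
Mar 19, 1999 → Apr 19, 1999: 31 days (March has 31).
Apr 19, 1999 → May 19, 1999: 30 days (April has 30).
May 19, 1999 → Jun 19, 1999: 31 days (May has 31).
Jun 19, 1999 → Jul 19, 1999: 30 days (June has 30).
Jul 19, 1999 → Aug 19, 1999: 31 days (July has 31).
Aug 19, 1999 → Sep 19, 1999: 31 days (August has 31).
Sep 19, 1999 → Oct 19, 1999: 30 days (September has 30).
Oct 19, 1999 → Nov 19, 1999: 31 days (October has 31).
Nov 19, 1999 → Dec 17, 1999: 28 days.
Total: 2189 days.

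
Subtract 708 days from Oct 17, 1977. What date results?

−365 (one year) → Oct 17, 1976 (343 left).
−17 → Sep 30, 1976 (end of Sep, 30 days; 326 left).
−30 → Aug 31, 1976 (end of Aug, 31 days; 296 left).
−31 → Jul 31, 1976 (end of Jul, 31 days; 265 left).
−31 → Jun 30, 1976 (end of Jun, 30 days; 234 left).
−30 → May 31, 1976 (end of May, 31 days; 204 left).
−31 → Apr 30, 1976 (end of Apr, 30 days; 173 left).
−30 → Mar 31, 1976 (end of Mar, 31 days; 143 left).
−31 → Feb 29, 1976 (end of Feb, 29 days; 112 left).
−29 → Jan 31, 1976 (end of Jan, 31 days; 83 left).
−31 → Dec 31, 1975 (end of Dec, 31 days; 52 left).
−31 → Nov 30, 1975 (end of Nov, 30 days; 21 left).
−21 → Nov 9, 1975.

November 9, 1975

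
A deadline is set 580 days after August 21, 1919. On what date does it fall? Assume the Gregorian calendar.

+366 (one year; includes Feb 29, 1920) → Aug 21, 1920 (214 left).
Aug has 31 days: +11 → Sep 1, 1920 (203 left).
Sep has 30 days: +30 → Oct 1, 1920 (173 left).
Oct has 31 days: +31 → Nov 1, 1920 (142 left).
Nov has 30 days: +30 → Dec 1, 1920 (112 left).
Dec has 31 days: +31 → Jan 1, 1921 (81 left).
Jan has 31 days: +31 → Feb 1, 1921 (50 left).
Feb has 28 days: +28 → Mar 1, 1921 (22 left).
+22 → Mar 23, 1921.

March 23, 1921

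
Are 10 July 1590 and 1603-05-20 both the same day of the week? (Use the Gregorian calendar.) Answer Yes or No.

Yes

From Jul 10, 1590 to May 20, 1603 is 4697 days.
4697 mod 7 = 0, so they are the same weekday.
(Jul 10, 1590 is a Tuesday; May 20, 1603 is a Tuesday.)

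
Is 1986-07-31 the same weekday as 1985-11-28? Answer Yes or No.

Yes

From Nov 28, 1985 to Jul 31, 1986 is 245 days.
245 mod 7 = 0, so they are the same weekday.
(Nov 28, 1985 is a Thursday; Jul 31, 1986 is a Thursday.)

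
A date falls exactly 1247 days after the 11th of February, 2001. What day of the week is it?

Monday

First find the weekday of Feb 11, 2001. Doomsday rule: the anchor day for the 2000s is Tuesday. For year 01: 1÷12 = 0 r 1, and 1÷4 = 0, so 0+1+0 = 1.
Tuesday + 1 ≡ Wednesday — that's 2001's doomsday.
In February the doomsday date is Feb 28 (2001 is not a leap year).
Feb 11 is 17 days before Feb 28; 17 mod 7 = 3, so Wednesday − 3 = Sunday.
1247 mod 7 = 1, so 1247 days after a Sunday is Sunday + 1 = Monday.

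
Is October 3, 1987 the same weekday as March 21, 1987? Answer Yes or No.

Yes

From Mar 21, 1987 to Oct 3, 1987 is 196 days.
196 mod 7 = 0, so they are the same weekday.
(Mar 21, 1987 is a Saturday; Oct 3, 1987 is a Saturday.)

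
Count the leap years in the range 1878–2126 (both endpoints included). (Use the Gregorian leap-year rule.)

60

Multiples of 4 in [1878,2126]: 62.
Of those, multiples of 100: 3 (not leap unless ÷400).
Multiples of 400: 1.
Leap years = 62 − 3 + 1 = 60.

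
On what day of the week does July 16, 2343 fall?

Friday

Doomsday rule: the anchor day for the 2300s is Wednesday. For year 43: 43÷12 = 3 r 7, and 7÷4 = 1, so 3+7+1 = 11.
Wednesday + 11 ≡ Sunday — that's 2343's doomsday.
In July the doomsday date is Jul 11.
Jul 16 is 5 days after Jul 11; 5 mod 7 = 5, so Sunday + 5 = Friday.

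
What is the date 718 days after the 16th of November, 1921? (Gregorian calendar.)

November 4, 1923

+365 (one year) → Nov 16, 1922 (353 left).
Nov has 30 days: +15 → Dec 1, 1922 (338 left).
Dec has 31 days: +31 → Jan 1, 1923 (307 left).
Jan has 31 days: +31 → Feb 1, 1923 (276 left).
Feb has 28 days: +28 → Mar 1, 1923 (248 left).
Mar has 31 days: +31 → Apr 1, 1923 (217 left).
Apr has 30 days: +30 → May 1, 1923 (187 left).
May has 31 days: +31 → Jun 1, 1923 (156 left).
Jun has 30 days: +30 → Jul 1, 1923 (126 left).
Jul has 31 days: +31 → Aug 1, 1923 (95 left).
Aug has 31 days: +31 → Sep 1, 1923 (64 left).
Sep has 30 days: +30 → Oct 1, 1923 (34 left).
Oct has 31 days: +31 → Nov 1, 1923 (3 left).
+3 → Nov 4, 1923.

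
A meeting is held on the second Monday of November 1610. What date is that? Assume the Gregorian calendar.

November 1, 1610 is a Monday.
The first Monday is therefore November 1 (same day).
The second Monday is 1 + 1×7 = November 8.

November 8, 1610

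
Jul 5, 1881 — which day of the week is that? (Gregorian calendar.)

Tuesday

Doomsday rule: the anchor day for the 1800s is Friday. For year 81: 81÷12 = 6 r 9, and 9÷4 = 2, so 6+9+2 = 17.
Friday + 17 ≡ Monday — that's 1881's doomsday.
In July the doomsday date is Jul 11.
Jul 5 is 6 days before Jul 11; 6 mod 7 = 6, so Monday − 6 = Tuesday.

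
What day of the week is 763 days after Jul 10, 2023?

Jul 10, 2023 is a Monday.
763 mod 7 = 0, so 763 days after a Monday is Monday + 0 = Monday.

Monday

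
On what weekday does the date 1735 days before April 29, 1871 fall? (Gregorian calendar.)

Sunday

Apr 29, 1871 is a Saturday.
1735 mod 7 = 6, so 1735 days before a Saturday is Saturday − 6 = Sunday.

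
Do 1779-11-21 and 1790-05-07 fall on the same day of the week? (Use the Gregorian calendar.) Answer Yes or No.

No

From Nov 21, 1779 to May 7, 1790 is 3820 days.
3820 mod 7 = 5, so they are different weekdays.
(Nov 21, 1779 is a Sunday; May 7, 1790 is a Friday.)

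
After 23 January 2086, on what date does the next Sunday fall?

January 27, 2086

Jan 23, 2086 is a Wednesday.
From Wednesday to the next Sunday is 4 days.
Jan 23, 2086 + 4 = Jan 27, 2086.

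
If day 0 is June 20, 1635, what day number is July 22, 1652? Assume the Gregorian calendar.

6242

Jun 20, 1635 → Jun 20, 1636: 366 days (Feb 29, 1636 is in that span).
Jun 20, 1636 → Jun 20, 1637: 365 days.
Jun 20, 1637 → Jun 20, 1638: 365 days.
Jun 20, 1638 → Jun 20, 1639: 365 days.
Jun 20, 1639 → Jun 20, 1640: 366 days (Feb 29, 1640 is in that span).
Jun 20, 1640 → Jun 20, 1641: 365 days.
Jun 20, 1641 → Jun 20, 1642: 365 days.
Jun 20, 1642 → Jun 20, 1643: 365 days.
Jun 20, 1643 → Jun 20, 1644: 366 days (Feb 29, 1644 is in that span).
Jun 20, 1644 → Jun 20, 1645: 365 days.
Jun 20, 1645 → Jun 20, 1646: 365 days.
Jun 20, 1646 → Jun 20, 1647: 365 days.
Jun 20, 1647 → Jun 20, 1648: 366 days (Feb 29, 1648 is in that span).
Jun 20, 1648 → Jun 20, 1649: 365 days.
Jun 20, 1649 → Jun 20, 1650: 365 days.
Jun 20, 1650 → Jun 20, 1651: 365 days.
Jun 20, 1651 → Jul 20, 1651: 30 days (June has 30).
Jul 20, 1651 → Aug 20, 1651: 31 days (July has 31).
Aug 20, 1651 → Sep 20, 1651: 31 days (August has 31).
Sep 20, 1651 → Oct 20, 1651: 30 days (September has 30).
Oct 20, 1651 → Nov 20, 1651: 31 days (October has 31).
Nov 20, 1651 → Dec 20, 1651: 30 days (November has 30).
Dec 20, 1651 → Jan 20, 1652: 31 days (December has 31).
Jan 20, 1652 → Feb 20, 1652: 31 days (January has 31).
Feb 20, 1652 → Mar 20, 1652: 29 days (February has 29).
Mar 20, 1652 → Apr 20, 1652: 31 days (March has 31).
Apr 20, 1652 → May 20, 1652: 30 days (April has 30).
May 20, 1652 → Jun 20, 1652: 31 days (May has 31).
Jun 20, 1652 → Jul 20, 1652: 30 days (June has 30).
Jul 20, 1652 → Jul 22, 1652: 2 days.
Total: 6242 days.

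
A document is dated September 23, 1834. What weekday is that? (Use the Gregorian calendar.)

Doomsday rule: the anchor day for the 1800s is Friday. For year 34: 34÷12 = 2 r 10, and 10÷4 = 2, so 2+10+2 = 14.
Friday + 14 ≡ Friday — that's 1834's doomsday.
In September the doomsday date is Sep 5.
Sep 23 is 18 days after Sep 5; 18 mod 7 = 4, so Friday + 4 = Tuesday.

Tuesday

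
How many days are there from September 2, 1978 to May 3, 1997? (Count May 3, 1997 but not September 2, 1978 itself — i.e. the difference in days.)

Sep 2, 1978 → Sep 2, 1979: 365 days.
Sep 2, 1979 → Sep 2, 1980: 366 days (Feb 29, 1980 is in that span).
Sep 2, 1980 → Sep 2, 1981: 365 days.
Sep 2, 1981 → Sep 2, 1982: 365 days.
Sep 2, 1982 → Sep 2, 1983: 365 days.
Sep 2, 1983 → Sep 2, 1984: 366 days (Feb 29, 1984 is in that span).
Sep 2, 1984 → Sep 2, 1985: 365 days.
Sep 2, 1985 → Sep 2, 1986: 365 days.
Sep 2, 1986 → Sep 2, 1987: 365 days.
Sep 2, 1987 → Sep 2, 1988: 366 days (Feb 29, 1988 is in that span).
Sep 2, 1988 → Sep 2, 1989: 365 days.
Sep 2, 1989 → Sep 2, 1990: 365 days.
Sep 2, 1990 → Sep 2, 1991: 365 days.
Sep 2, 1991 → Sep 2, 1992: 366 days (Feb 29, 1992 is in that span).
Sep 2, 1992 → Sep 2, 1993: 365 days.
Sep 2, 1993 → Sep 2, 1994: 365 days.
Sep 2, 1994 → Sep 2, 1995: 365 days.
Sep 2, 1995 → Sep 2, 1996: 366 days (Feb 29, 1996 is in that span).
Sep 2, 1996 → Oct 2, 1996: 30 days (September has 30).
Oct 2, 1996 → Nov 2, 1996: 31 days (October has 31).
Nov 2, 1996 → Dec 2, 1996: 30 days (November has 30).
Dec 2, 1996 → Jan 2, 1997: 31 days (December has 31).
Jan 2, 1997 → Feb 2, 1997: 31 days (January has 31).
Feb 2, 1997 → Mar 2, 1997: 28 days (February has 28).
Mar 2, 1997 → Apr 2, 1997: 31 days (March has 31).
Apr 2, 1997 → May 2, 1997: 30 days (April has 30).
May 2, 1997 → May 3, 1997: 1 days.
Total: 6818 days.

6818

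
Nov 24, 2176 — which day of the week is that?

Doomsday rule: the anchor day for the 2100s is Sunday. For year 76: 76÷12 = 6 r 4, and 4÷4 = 1, so 6+4+1 = 11.
Sunday + 11 ≡ Thursday — that's 2176's doomsday.
In November the doomsday date is Nov 7.
Nov 24 is 17 days after Nov 7; 17 mod 7 = 3, so Thursday + 3 = Sunday.

Sunday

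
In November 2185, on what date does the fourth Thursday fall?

November 1, 2185 is a Tuesday.
The first Thursday is therefore November 3 (2 days later).
The fourth Thursday is 3 + 3×7 = November 24.

November 24, 2185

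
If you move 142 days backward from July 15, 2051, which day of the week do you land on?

Thursday

Jul 15, 2051 is a Saturday.
142 mod 7 = 2, so 142 days before a Saturday is Saturday − 2 = Thursday.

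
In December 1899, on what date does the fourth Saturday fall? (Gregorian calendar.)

December 1, 1899 is a Friday.
The first Saturday is therefore December 2 (1 days later).
The fourth Saturday is 2 + 3×7 = December 23.

December 23, 1899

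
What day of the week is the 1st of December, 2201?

Tuesday

Doomsday rule: the anchor day for the 2200s is Friday. For year 01: 1÷12 = 0 r 1, and 1÷4 = 0, so 0+1+0 = 1.
Friday + 1 ≡ Saturday — that's 2201's doomsday.
In December the doomsday date is Dec 12.
Dec 1 is 11 days before Dec 12; 11 mod 7 = 4, so Saturday − 4 = Tuesday.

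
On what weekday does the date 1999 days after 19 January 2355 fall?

Sunday

First find the weekday of Jan 19, 2355. Doomsday rule: the anchor day for the 2300s is Wednesday. For year 55: 55÷12 = 4 r 7, and 7÷4 = 1, so 4+7+1 = 12.
Wednesday + 12 ≡ Monday — that's 2355's doomsday.
In January the doomsday date is Jan 3 (2355 is not a leap year).
Jan 19 is 16 days after Jan 3; 16 mod 7 = 2, so Monday + 2 = Wednesday.
1999 mod 7 = 4, so 1999 days after a Wednesday is Wednesday + 4 = Sunday.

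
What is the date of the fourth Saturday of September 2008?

September 27, 2008

September 1, 2008 is a Monday.
The first Saturday is therefore September 6 (5 days later).
The fourth Saturday is 6 + 3×7 = September 27.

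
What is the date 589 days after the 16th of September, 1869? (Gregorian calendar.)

+365 (one year) → Sep 16, 1870 (224 left).
Sep has 30 days: +15 → Oct 1, 1870 (209 left).
Oct has 31 days: +31 → Nov 1, 1870 (178 left).
Nov has 30 days: +30 → Dec 1, 1870 (148 left).
Dec has 31 days: +31 → Jan 1, 1871 (117 left).
Jan has 31 days: +31 → Feb 1, 1871 (86 left).
Feb has 28 days: +28 → Mar 1, 1871 (58 left).
Mar has 31 days: +31 → Apr 1, 1871 (27 left).
+27 → Apr 28, 1871.

April 28, 1871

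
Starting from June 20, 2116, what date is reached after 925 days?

January 1, 2119

+365 (one year) → Jun 20, 2117 (560 left).
+365 (one year) → Jun 20, 2118 (195 left).
Jun has 30 days: +11 → Jul 1, 2118 (184 left).
Jul has 31 days: +31 → Aug 1, 2118 (153 left).
Aug has 31 days: +31 → Sep 1, 2118 (122 left).
Sep has 30 days: +30 → Oct 1, 2118 (92 left).
Oct has 31 days: +31 → Nov 1, 2118 (61 left).
Nov has 30 days: +30 → Dec 1, 2118 (31 left).
Dec has 31 days: +31 → Jan 1, 2119 (0 left).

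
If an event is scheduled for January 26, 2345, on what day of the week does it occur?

Doomsday rule: the anchor day for the 2300s is Wednesday. For year 45: 45÷12 = 3 r 9, and 9÷4 = 2, so 3+9+2 = 14.
Wednesday + 14 ≡ Wednesday — that's 2345's doomsday.
In January the doomsday date is Jan 3 (2345 is not a leap year).
Jan 26 is 23 days after Jan 3; 23 mod 7 = 2, so Wednesday + 2 = Friday.

Friday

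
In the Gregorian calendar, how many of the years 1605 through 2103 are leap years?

120

Multiples of 4 in [1605,2103]: 124.
Of those, multiples of 100: 5 (not leap unless ÷400).
Multiples of 400: 1.
Leap years = 124 − 5 + 1 = 120.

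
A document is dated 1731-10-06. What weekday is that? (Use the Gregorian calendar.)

Saturday

Doomsday rule: the anchor day for the 1700s is Sunday. For year 31: 31÷12 = 2 r 7, and 7÷4 = 1, so 2+7+1 = 10.
Sunday + 10 ≡ Wednesday — that's 1731's doomsday.
In October the doomsday date is Oct 10.
Oct 6 is 4 days before Oct 10; 4 mod 7 = 4, so Wednesday − 4 = Saturday.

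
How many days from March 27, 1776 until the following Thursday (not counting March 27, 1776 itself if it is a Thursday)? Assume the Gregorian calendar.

Mar 27, 1776 is a Wednesday.
From Wednesday to the next Thursday is 1 day.

1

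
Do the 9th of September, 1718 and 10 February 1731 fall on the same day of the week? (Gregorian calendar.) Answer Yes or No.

From Sep 9, 1718 to Feb 10, 1731 is 4537 days.
4537 mod 7 = 1, so they are different weekdays.
(Sep 9, 1718 is a Friday; Feb 10, 1731 is a Saturday.)

No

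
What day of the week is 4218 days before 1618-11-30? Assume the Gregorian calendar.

Nov 30, 1618 is a Friday.
4218 mod 7 = 4, so 4218 days before a Friday is Friday − 4 = Monday.

Monday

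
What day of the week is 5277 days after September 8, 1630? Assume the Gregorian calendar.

First find the weekday of Sep 8, 1630. Doomsday rule: the anchor day for the 1600s is Tuesday. For year 30: 30÷12 = 2 r 6, and 6÷4 = 1, so 2+6+1 = 9.
Tuesday + 9 ≡ Thursday — that's 1630's doomsday.
In September the doomsday date is Sep 5.
Sep 8 is 3 days after Sep 5; 3 mod 7 = 3, so Thursday + 3 = Sunday.
5277 mod 7 = 6, so 5277 days after a Sunday is Sunday + 6 = Saturday.

Saturday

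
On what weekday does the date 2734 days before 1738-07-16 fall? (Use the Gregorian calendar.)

Saturday

First find the weekday of Jul 16, 1738. Doomsday rule: the anchor day for the 1700s is Sunday. For year 38: 38÷12 = 3 r 2, and 2÷4 = 0, so 3+2+0 = 5.
Sunday + 5 ≡ Friday — that's 1738's doomsday.
In July the doomsday date is Jul 11.
Jul 16 is 5 days after Jul 11; 5 mod 7 = 5, so Friday + 5 = Wednesday.
2734 mod 7 = 4, so 2734 days before a Wednesday is Wednesday − 4 = Saturday.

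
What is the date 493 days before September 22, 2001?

May 17, 2000

−365 (one year) → Sep 22, 2000 (128 left).
−22 → Aug 31, 2000 (end of Aug, 31 days; 106 left).
−31 → Jul 31, 2000 (end of Jul, 31 days; 75 left).
−31 → Jun 30, 2000 (end of Jun, 30 days; 44 left).
−30 → May 31, 2000 (end of May, 31 days; 14 left).
−14 → May 17, 2000.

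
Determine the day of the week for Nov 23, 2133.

Doomsday rule: the anchor day for the 2100s is Sunday. For year 33: 33÷12 = 2 r 9, and 9÷4 = 2, so 2+9+2 = 13.
Sunday + 13 ≡ Saturday — that's 2133's doomsday.
In November the doomsday date is Nov 7.
Nov 23 is 16 days after Nov 7; 16 mod 7 = 2, so Saturday + 2 = Monday.

Monday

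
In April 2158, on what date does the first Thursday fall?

April 1, 2158 is a Saturday.
The first Thursday is therefore April 6 (5 days later).

April 6, 2158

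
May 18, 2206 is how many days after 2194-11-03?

Nov 3, 2194 → Nov 3, 2195: 365 days.
Nov 3, 2195 → Nov 3, 2196: 366 days (Feb 29, 2196 is in that span).
Nov 3, 2196 → Nov 3, 2197: 365 days.
Nov 3, 2197 → Nov 3, 2198: 365 days.
Nov 3, 2198 → Nov 3, 2199: 365 days.
Nov 3, 2199 → Nov 3, 2200: 365 days.
Nov 3, 2200 → Nov 3, 2201: 365 days.
Nov 3, 2201 → Nov 3, 2202: 365 days.
Nov 3, 2202 → Nov 3, 2203: 365 days.
Nov 3, 2203 → Nov 3, 2204: 366 days (Feb 29, 2204 is in that span).
Nov 3, 2204 → Nov 3, 2205: 365 days.
Nov 3, 2205 → Dec 3, 2205: 30 days (November has 30).
Dec 3, 2205 → Jan 3, 2206: 31 days (December has 31).
Jan 3, 2206 → Feb 3, 2206: 31 days (January has 31).
Feb 3, 2206 → Mar 3, 2206: 28 days (February has 28).
Mar 3, 2206 → Apr 3, 2206: 31 days (March has 31).
Apr 3, 2206 → May 3, 2206: 30 days (April has 30).
May 3, 2206 → May 18, 2206: 15 days.
Total: 4213 days.

4213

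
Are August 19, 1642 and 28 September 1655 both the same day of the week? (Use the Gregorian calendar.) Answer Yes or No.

From Aug 19, 1642 to Sep 28, 1655 is 4788 days.
4788 mod 7 = 0, so they are the same weekday.
(Aug 19, 1642 is a Tuesday; Sep 28, 1655 is a Tuesday.)

Yes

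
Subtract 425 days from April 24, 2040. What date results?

February 24, 2039

−366 (one year; includes Feb 29, 2040) → Apr 24, 2039 (59 left).
−24 → Mar 31, 2039 (end of Mar, 31 days; 35 left).
−31 → Feb 28, 2039 (end of Feb, 28 days; 4 left).
−4 → Feb 24, 2039.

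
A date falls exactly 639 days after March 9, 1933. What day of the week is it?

Saturday

First find the weekday of Mar 9, 1933. Doomsday rule: the anchor day for the 1900s is Wednesday. For year 33: 33÷12 = 2 r 9, and 9÷4 = 2, so 2+9+2 = 13.
Wednesday + 13 ≡ Tuesday — that's 1933's doomsday.
In March the doomsday date is Mar 14.
Mar 9 is 5 days before Mar 14; 5 mod 7 = 5, so Tuesday − 5 = Thursday.
639 mod 7 = 2, so 639 days after a Thursday is Thursday + 2 = Saturday.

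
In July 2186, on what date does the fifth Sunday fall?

July 1, 2186 is a Saturday.
The first Sunday is therefore July 2 (1 days later).
The fifth Sunday is 2 + 4×7 = July 30.

July 30, 2186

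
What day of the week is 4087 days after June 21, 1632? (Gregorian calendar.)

Jun 21, 1632 is a Monday.
4087 mod 7 = 6, so 4087 days after a Monday is Monday + 6 = Sunday.

Sunday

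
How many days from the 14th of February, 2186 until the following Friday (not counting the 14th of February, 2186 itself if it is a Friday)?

Feb 14, 2186 is a Tuesday.
From Tuesday to the next Friday is 3 days.

3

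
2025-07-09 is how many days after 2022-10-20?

Oct 20, 2022 → Oct 20, 2023: 365 days.
Oct 20, 2023 → Oct 20, 2024: 366 days (Feb 29, 2024 is in that span).
Oct 20, 2024 → Nov 20, 2024: 31 days (October has 31).
Nov 20, 2024 → Dec 20, 2024: 30 days (November has 30).
Dec 20, 2024 → Jan 20, 2025: 31 days (December has 31).
Jan 20, 2025 → Feb 20, 2025: 31 days (January has 31).
Feb 20, 2025 → Mar 20, 2025: 28 days (February has 28).
Mar 20, 2025 → Apr 20, 2025: 31 days (March has 31).
Apr 20, 2025 → May 20, 2025: 30 days (April has 30).
May 20, 2025 → Jun 20, 2025: 31 days (May has 31).
Jun 20, 2025 → Jul 9, 2025: 19 days.
Total: 993 days.

993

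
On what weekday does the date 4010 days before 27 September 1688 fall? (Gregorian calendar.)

Tuesday

Sep 27, 1688 is a Monday.
4010 mod 7 = 6, so 4010 days before a Monday is Monday − 6 = Tuesday.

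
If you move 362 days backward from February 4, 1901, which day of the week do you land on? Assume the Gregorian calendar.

Wednesday

Feb 4, 1901 is a Monday.
362 mod 7 = 5, so 362 days before a Monday is Monday − 5 = Wednesday.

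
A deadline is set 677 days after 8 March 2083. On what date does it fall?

January 13, 2085

+366 (one year; includes Feb 29, 2084) → Mar 8, 2084 (311 left).
Mar has 31 days: +24 → Apr 1, 2084 (287 left).
Apr has 30 days: +30 → May 1, 2084 (257 left).
May has 31 days: +31 → Jun 1, 2084 (226 left).
Jun has 30 days: +30 → Jul 1, 2084 (196 left).
Jul has 31 days: +31 → Aug 1, 2084 (165 left).
Aug has 31 days: +31 → Sep 1, 2084 (134 left).
Sep has 30 days: +30 → Oct 1, 2084 (104 left).
Oct has 31 days: +31 → Nov 1, 2084 (73 left).
Nov has 30 days: +30 → Dec 1, 2084 (43 left).
Dec has 31 days: +31 → Jan 1, 2085 (12 left).
+12 → Jan 13, 2085.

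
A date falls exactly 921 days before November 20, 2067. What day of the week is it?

Nov 20, 2067 is a Sunday.
921 mod 7 = 4, so 921 days before a Sunday is Sunday − 4 = Wednesday.

Wednesday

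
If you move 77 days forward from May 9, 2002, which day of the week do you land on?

May 9, 2002 is a Thursday.
77 mod 7 = 0, so 77 days after a Thursday is Thursday + 0 = Thursday.

Thursday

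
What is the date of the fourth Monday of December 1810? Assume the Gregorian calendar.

December 1, 1810 is a Saturday.
The first Monday is therefore December 3 (2 days later).
The fourth Monday is 3 + 3×7 = December 24.

December 24, 1810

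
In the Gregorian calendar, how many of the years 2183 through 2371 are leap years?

Multiples of 4 in [2183,2371]: 47.
Of those, multiples of 100: 2 (not leap unless ÷400).
Multiples of 400: 0.
Leap years = 47 − 2 + 0 = 45.

45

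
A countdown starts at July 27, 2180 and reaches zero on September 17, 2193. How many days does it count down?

Jul 27, 2180 → Jul 27, 2181: 365 days.
Jul 27, 2181 → Jul 27, 2182: 365 days.
Jul 27, 2182 → Jul 27, 2183: 365 days.
Jul 27, 2183 → Jul 27, 2184: 366 days (Feb 29, 2184 is in that span).
Jul 27, 2184 → Jul 27, 2185: 365 days.
Jul 27, 2185 → Jul 27, 2186: 365 days.
Jul 27, 2186 → Jul 27, 2187: 365 days.
Jul 27, 2187 → Jul 27, 2188: 366 days (Feb 29, 2188 is in that span).
Jul 27, 2188 → Jul 27, 2189: 365 days.
Jul 27, 2189 → Jul 27, 2190: 365 days.
Jul 27, 2190 → Jul 27, 2191: 365 days.
Jul 27, 2191 → Jul 27, 2192: 366 days (Feb 29, 2192 is in that span).
Jul 27, 2192 → Jul 27, 2193: 365 days.
Jul 27, 2193 → Aug 27, 2193: 31 days (July has 31).
Aug 27, 2193 → Sep 17, 2193: 21 days.
Total: 4800 days.

4800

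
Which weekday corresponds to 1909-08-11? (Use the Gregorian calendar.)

January 1, 1909 is a Friday.
Jan 1, 1909 → Feb 1, 1909: 31 days (January has 31).
Feb 1, 1909 → Mar 1, 1909: 28 days (February has 28).
Mar 1, 1909 → Apr 1, 1909: 31 days (March has 31).
Apr 1, 1909 → May 1, 1909: 30 days (April has 30).
May 1, 1909 → Jun 1, 1909: 31 days (May has 31).
Jun 1, 1909 → Jul 1, 1909: 30 days (June has 30).
Jul 1, 1909 → Aug 1, 1909: 31 days (July has 31).
Aug 1, 1909 → Aug 11, 1909: 10 days.
Total: 222 days.
222 mod 7 = 5, so Friday + 5 = Wednesday.

Wednesday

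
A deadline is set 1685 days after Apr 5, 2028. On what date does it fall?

November 15, 2032

+365 (one year) → Apr 5, 2029 (1320 left).
+365 (one year) → Apr 5, 2030 (955 left).
+365 (one year) → Apr 5, 2031 (590 left).
+366 (one year; includes Feb 29, 2032) → Apr 5, 2032 (224 left).
Apr has 30 days: +26 → May 1, 2032 (198 left).
May has 31 days: +31 → Jun 1, 2032 (167 left).
Jun has 30 days: +30 → Jul 1, 2032 (137 left).
Jul has 31 days: +31 → Aug 1, 2032 (106 left).
Aug has 31 days: +31 → Sep 1, 2032 (75 left).
Sep has 30 days: +30 → Oct 1, 2032 (45 left).
Oct has 31 days: +31 → Nov 1, 2032 (14 left).
+14 → Nov 15, 2032.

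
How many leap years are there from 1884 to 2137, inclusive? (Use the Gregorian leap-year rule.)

Multiples of 4 in [1884,2137]: 64.
Of those, multiples of 100: 3 (not leap unless ÷400).
Multiples of 400: 1.
Leap years = 64 − 3 + 1 = 62.

62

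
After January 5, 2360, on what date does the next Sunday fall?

January 10, 2360

Jan 5, 2360 is a Tuesday.
From Tuesday to the next Sunday is 5 days.
Jan 5, 2360 + 5 = Jan 10, 2360.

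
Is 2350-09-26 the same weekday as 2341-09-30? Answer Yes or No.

Yes

From Sep 30, 2341 to Sep 26, 2350 is 3283 days.
3283 mod 7 = 0, so they are the same weekday.
(Sep 30, 2341 is a Tuesday; Sep 26, 2350 is a Tuesday.)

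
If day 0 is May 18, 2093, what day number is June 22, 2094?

400

May 18, 2093 → Jun 18, 2093: 31 days (May has 31).
Jun 18, 2093 → Jul 18, 2093: 30 days (June has 30).
Jul 18, 2093 → Aug 18, 2093: 31 days (July has 31).
Aug 18, 2093 → Sep 18, 2093: 31 days (August has 31).
Sep 18, 2093 → Oct 18, 2093: 30 days (September has 30).
Oct 18, 2093 → Nov 18, 2093: 31 days (October has 31).
Nov 18, 2093 → Dec 18, 2093: 30 days (November has 30).
Dec 18, 2093 → Jan 18, 2094: 31 days (December has 31).
Jan 18, 2094 → Feb 18, 2094: 31 days (January has 31).
Feb 18, 2094 → Mar 18, 2094: 28 days (February has 28).
Mar 18, 2094 → Apr 18, 2094: 31 days (March has 31).
Apr 18, 2094 → May 18, 2094: 30 days (April has 30).
May 18, 2094 → Jun 18, 2094: 31 days (May has 31).
Jun 18, 2094 → Jun 22, 2094: 4 days.
Total: 400 days.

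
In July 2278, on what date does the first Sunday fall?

July 1, 2278 is a Monday.
The first Sunday is therefore July 7 (6 days later).

July 7, 2278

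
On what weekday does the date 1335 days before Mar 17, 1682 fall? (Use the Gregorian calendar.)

First find the weekday of Mar 17, 1682. Doomsday rule: the anchor day for the 1600s is Tuesday. For year 82: 82÷12 = 6 r 10, and 10÷4 = 2, so 6+10+2 = 18.
Tuesday + 18 ≡ Saturday — that's 1682's doomsday.
In March the doomsday date is Mar 14.
Mar 17 is 3 days after Mar 14; 3 mod 7 = 3, so Saturday + 3 = Tuesday.
1335 mod 7 = 5, so 1335 days before a Tuesday is Tuesday − 5 = Thursday.

Thursday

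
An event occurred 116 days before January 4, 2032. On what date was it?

−4 → Dec 31, 2031 (end of Dec, 31 days; 112 left).
−31 → Nov 30, 2031 (end of Nov, 30 days; 81 left).
−30 → Oct 31, 2031 (end of Oct, 31 days; 51 left).
−31 → Sep 30, 2031 (end of Sep, 30 days; 20 left).
−20 → Sep 10, 2031.

September 10, 2031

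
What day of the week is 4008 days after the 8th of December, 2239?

First find the weekday of Dec 8, 2239. Doomsday rule: the anchor day for the 2200s is Friday. For year 39: 39÷12 = 3 r 3, and 3÷4 = 0, so 3+3+0 = 6.
Friday + 6 ≡ Thursday — that's 2239's doomsday.
In December the doomsday date is Dec 12.
Dec 8 is 4 days before Dec 12; 4 mod 7 = 4, so Thursday − 4 = Sunday.
4008 mod 7 = 4, so 4008 days after a Sunday is Sunday + 4 = Thursday.

Thursday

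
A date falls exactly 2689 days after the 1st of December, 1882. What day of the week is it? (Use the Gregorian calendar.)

Saturday

First find the weekday of Dec 1, 1882. Doomsday rule: the anchor day for the 1800s is Friday. For year 82: 82÷12 = 6 r 10, and 10÷4 = 2, so 6+10+2 = 18.
Friday + 18 ≡ Tuesday — that's 1882's doomsday.
In December the doomsday date is Dec 12.
Dec 1 is 11 days before Dec 12; 11 mod 7 = 4, so Tuesday − 4 = Friday.
2689 mod 7 = 1, so 2689 days after a Friday is Friday + 1 = Saturday.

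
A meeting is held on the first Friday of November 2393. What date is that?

November 1, 2393 is a Monday.
The first Friday is therefore November 5 (4 days later).

November 5, 2393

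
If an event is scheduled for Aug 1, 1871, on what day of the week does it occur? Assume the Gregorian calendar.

Doomsday rule: the anchor day for the 1800s is Friday. For year 71: 71÷12 = 5 r 11, and 11÷4 = 2, so 5+11+2 = 18.
Friday + 18 ≡ Tuesday — that's 1871's doomsday.
In August the doomsday date is Aug 8.
Aug 1 is 7 days before Aug 8; 7 mod 7 = 0, so Tuesday − 0 = Tuesday.

Tuesday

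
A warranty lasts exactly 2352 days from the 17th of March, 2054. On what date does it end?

+365 (one year) → Mar 17, 2055 (1987 left).
+366 (one year; includes Feb 29, 2056) → Mar 17, 2056 (1621 left).
+365 (one year) → Mar 17, 2057 (1256 left).
+365 (one year) → Mar 17, 2058 (891 left).
+365 (one year) → Mar 17, 2059 (526 left).
+366 (one year; includes Feb 29, 2060) → Mar 17, 2060 (160 left).
Mar has 31 days: +15 → Apr 1, 2060 (145 left).
Apr has 30 days: +30 → May 1, 2060 (115 left).
May has 31 days: +31 → Jun 1, 2060 (84 left).
Jun has 30 days: +30 → Jul 1, 2060 (54 left).
Jul has 31 days: +31 → Aug 1, 2060 (23 left).
+23 → Aug 24, 2060.

August 24, 2060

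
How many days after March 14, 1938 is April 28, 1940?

776

Mar 14, 1938 → Mar 14, 1939: 365 days.
Mar 14, 1939 → Mar 14, 1940: 366 days (Feb 29, 1940 is in that span).
Mar 14, 1940 → Apr 14, 1940: 31 days (March has 31).
Apr 14, 1940 → Apr 28, 1940: 14 days.
Total: 776 days.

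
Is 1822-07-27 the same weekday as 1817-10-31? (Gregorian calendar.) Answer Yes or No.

No

From Oct 31, 1817 to Jul 27, 1822 is 1730 days.
1730 mod 7 = 1, so they are different weekdays.
(Oct 31, 1817 is a Friday; Jul 27, 1822 is a Saturday.)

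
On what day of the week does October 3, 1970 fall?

Saturday

January 1, 1970 is a Thursday.
Jan 1, 1970 → Feb 1, 1970: 31 days (January has 31).
Feb 1, 1970 → Mar 1, 1970: 28 days (February has 28).
Mar 1, 1970 → Apr 1, 1970: 31 days (March has 31).
Apr 1, 1970 → May 1, 1970: 30 days (April has 30).
May 1, 1970 → Jun 1, 1970: 31 days (May has 31).
Jun 1, 1970 → Jul 1, 1970: 30 days (June has 30).
Jul 1, 1970 → Aug 1, 1970: 31 days (July has 31).
Aug 1, 1970 → Sep 1, 1970: 31 days (August has 31).
Sep 1, 1970 → Oct 1, 1970: 30 days (September has 30).
Oct 1, 1970 → Oct 3, 1970: 2 days.
Total: 275 days.
275 mod 7 = 2, so Thursday + 2 = Saturday.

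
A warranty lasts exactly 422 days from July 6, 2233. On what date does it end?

+365 (one year) → Jul 6, 2234 (57 left).
Jul has 31 days: +26 → Aug 1, 2234 (31 left).
Aug has 31 days: +31 → Sep 1, 2234 (0 left).

September 1, 2234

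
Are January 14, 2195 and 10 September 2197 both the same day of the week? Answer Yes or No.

No

From Jan 14, 2195 to Sep 10, 2197 is 970 days.
970 mod 7 = 4, so they are different weekdays.
(Jan 14, 2195 is a Wednesday; Sep 10, 2197 is a Sunday.)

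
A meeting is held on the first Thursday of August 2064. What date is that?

August 7, 2064

August 1, 2064 is a Friday.
The first Thursday is therefore August 7 (6 days later).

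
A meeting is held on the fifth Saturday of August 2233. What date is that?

August 1, 2233 is a Thursday.
The first Saturday is therefore August 3 (2 days later).
The fifth Saturday is 3 + 4×7 = August 31.

August 31, 2233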